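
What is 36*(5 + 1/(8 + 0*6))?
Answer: 369/2 ≈ 184.50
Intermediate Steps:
36*(5 + 1/(8 + 0*6)) = 36*(5 + 1/(8 + 0)) = 36*(5 + 1/8) = 36*(41/8) = 369/2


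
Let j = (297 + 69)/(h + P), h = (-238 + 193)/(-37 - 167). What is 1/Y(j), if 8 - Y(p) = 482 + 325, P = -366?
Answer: -1/799 ≈ -0.0012516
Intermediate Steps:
h = 15/68 (h = -45/(-204) = -45*(-1/204) = 15/68 ≈ 0.22059)
j = -8296/8291 (j = (297 + 69)/(15/68 - 366) = 366/(-24873/68) = 366*(-68/24873) = -8296/8291 ≈ -1.0006)
Y(p) = -799 (Y(p) = 8 - (482 + 325) = 8 - 1*807 = 8 - 807 = -799)
1/Y(j) = 1/(-799) = -1/799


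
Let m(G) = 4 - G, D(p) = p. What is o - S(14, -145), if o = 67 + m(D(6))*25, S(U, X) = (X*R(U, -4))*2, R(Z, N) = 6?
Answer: 1757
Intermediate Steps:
S(U, X) = 12*X (S(U, X) = (X*6)*2 = (6*X)*2 = 12*X)
o = 17 (o = 67 + (4 - 1*6)*25 = 67 + (4 - 6)*25 = 67 - 2*25 = 67 - 50 = 17)
o - S(14, -145) = 17 - 12*(-145) = 17 - 1*(-1740) = 17 + 1740 = 1757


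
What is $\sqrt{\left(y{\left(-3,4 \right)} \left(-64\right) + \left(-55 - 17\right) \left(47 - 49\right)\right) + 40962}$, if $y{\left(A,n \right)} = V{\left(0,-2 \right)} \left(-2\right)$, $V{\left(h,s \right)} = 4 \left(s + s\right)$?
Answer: $\sqrt{39058} \approx 197.63$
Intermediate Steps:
$V{\left(h,s \right)} = 8 s$ ($V{\left(h,s \right)} = 4 \cdot 2 s = 8 s$)
$y{\left(A,n \right)} = 32$ ($y{\left(A,n \right)} = 8 \left(-2\right) \left(-2\right) = \left(-16\right) \left(-2\right) = 32$)
$\sqrt{\left(y{\left(-3,4 \right)} \left(-64\right) + \left(-55 - 17\right) \left(47 - 49\right)\right) + 40962} = \sqrt{\left(32 \left(-64\right) + \left(-55 - 17\right) \left(47 - 49\right)\right) + 40962} = \sqrt{\left(-2048 - -144\right) + 40962} = \sqrt{\left(-2048 + 144\right) + 40962} = \sqrt{-1904 + 40962} = \sqrt{39058}$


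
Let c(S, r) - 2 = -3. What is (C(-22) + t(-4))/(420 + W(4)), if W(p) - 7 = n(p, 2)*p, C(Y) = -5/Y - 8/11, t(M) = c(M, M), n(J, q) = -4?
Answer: -1/274 ≈ -0.0036496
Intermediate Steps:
c(S, r) = -1 (c(S, r) = 2 - 3 = -1)
t(M) = -1
C(Y) = -8/11 - 5/Y (C(Y) = -5/Y - 8*1/11 = -5/Y - 8/11 = -8/11 - 5/Y)
W(p) = 7 - 4*p
(C(-22) + t(-4))/(420 + W(4)) = ((-8/11 - 5/(-22)) - 1)/(420 + (7 - 4*4)) = ((-8/11 - 5*(-1/22)) - 1)/(420 + (7 - 16)) = ((-8/11 + 5/22) - 1)/(420 - 9) = (-1/2 - 1)/411 = -3/2*1/411 = -1/274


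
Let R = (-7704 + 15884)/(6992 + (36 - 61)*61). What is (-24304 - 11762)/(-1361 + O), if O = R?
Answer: 65724274/2477469 ≈ 26.529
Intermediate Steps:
R = 8180/5467 (R = 8180/(6992 - 25*61) = 8180/(6992 - 1525) = 8180/5467 ≈ 1.4963)
O = 8180/5467 ≈ 1.4963
(-24304 - 11762)/(-1361 + O) = (-24304 - 11762)/(-1361 + 8180/5467) = -36066/(-7432407/5467) = -36066*(-5467/7432407) = 65724274/2477469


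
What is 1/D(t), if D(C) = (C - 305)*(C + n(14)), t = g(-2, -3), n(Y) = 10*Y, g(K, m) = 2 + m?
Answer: -1/42534 ≈ -2.3511e-5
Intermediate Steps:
t = -1 (t = 2 - 3 = -1)
D(C) = (-305 + C)*(140 + C) (D(C) = (C - 305)*(C + 10*14) = (-305 + C)*(C + 140) = (-305 + C)*(140 + C))
1/D(t) = 1/(-42700 + (-1)² - 165*(-1)) = 1/(-42700 + 1 + 165) = 1/(-42534) = -1/42534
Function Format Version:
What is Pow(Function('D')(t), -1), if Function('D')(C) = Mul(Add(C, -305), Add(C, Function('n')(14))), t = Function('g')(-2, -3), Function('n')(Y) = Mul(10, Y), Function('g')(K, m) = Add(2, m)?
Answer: Rational(-1, 42534) ≈ -2.3511e-5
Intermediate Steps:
t = -1 (t = Add(2, -3) = -1)
Function('D')(C) = Mul(Add(-305, C), Add(140, C)) (Function('D')(C) = Mul(Add(C, -305), Add(C, Mul(10, 14))) = Mul(Add(-305, C), Add(C, 140)) = Mul(Add(-305, C), Add(140, C)))
Pow(Function('D')(t), -1) = Pow(Add(-42700, Pow(-1, 2), Mul(-165, -1)), -1) = Pow(Add(-42700, 1, 165), -1) = Pow(-42534, -1) = Rational(-1, 42534)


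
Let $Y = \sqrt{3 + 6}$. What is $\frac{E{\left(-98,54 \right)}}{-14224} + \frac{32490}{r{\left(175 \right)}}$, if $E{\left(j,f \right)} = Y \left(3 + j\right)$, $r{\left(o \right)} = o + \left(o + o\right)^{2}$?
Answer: $\frac{14202861}{49855120} \approx 0.28488$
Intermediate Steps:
$r{\left(o \right)} = o + 4 o^{2}$ ($r{\left(o \right)} = o + \left(2 o\right)^{2} = o + 4 o^{2}$)
$Y = 3$ ($Y = \sqrt{9} = 3$)
$E{\left(j,f \right)} = 9 + 3 j$ ($E{\left(j,f \right)} = 3 \left(3 + j\right) = 9 + 3 j$)
$\frac{E{\left(-98,54 \right)}}{-14224} + \frac{32490}{r{\left(175 \right)}} = \frac{9 + 3 \left(-98\right)}{-14224} + \frac{32490}{175 \left(1 + 4 \cdot 175\right)} = \left(9 - 294\right) \left(- \frac{1}{14224}\right) + \frac{32490}{175 \left(1 + 700\right)} = \left(-285\right) \left(- \frac{1}{14224}\right) + \frac{32490}{175 \cdot 701} = \frac{285}{14224} + \frac{32490}{122675} = \frac{285}{14224} + 32490 \cdot \frac{1}{122675} = \frac{285}{14224} + \frac{6498}{24535} = \frac{14202861}{49855120}$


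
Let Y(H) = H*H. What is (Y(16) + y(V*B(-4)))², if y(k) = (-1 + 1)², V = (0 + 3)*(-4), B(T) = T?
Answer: 65536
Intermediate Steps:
Y(H) = H²
V = -12 (V = 3*(-4) = -12)
y(k) = 0 (y(k) = 0² = 0)
(Y(16) + y(V*B(-4)))² = (16² + 0)² = (256 + 0)² = 256² = 65536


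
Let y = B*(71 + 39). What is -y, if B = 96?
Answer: -10560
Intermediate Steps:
y = 10560 (y = 96*(71 + 39) = 96*110 = 10560)
-y = -1*10560 = -10560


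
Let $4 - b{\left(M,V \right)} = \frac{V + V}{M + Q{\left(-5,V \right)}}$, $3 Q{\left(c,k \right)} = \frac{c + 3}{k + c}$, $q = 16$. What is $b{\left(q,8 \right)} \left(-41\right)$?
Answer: $- \frac{8692}{71} \approx -122.42$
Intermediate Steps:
$Q{\left(c,k \right)} = \frac{3 + c}{3 \left(c + k\right)}$ ($Q{\left(c,k \right)} = \frac{\left(c + 3\right) \frac{1}{k + c}}{3} = \frac{\left(3 + c\right) \frac{1}{c + k}}{3} = \frac{\frac{1}{c + k} \left(3 + c\right)}{3} = \frac{3 + c}{3 \left(c + k\right)}$)
$b{\left(M,V \right)} = 4 - \frac{2 V}{M - \frac{2}{3 \left(-5 + V\right)}}$ ($b{\left(M,V \right)} = 4 - \frac{V + V}{M + \frac{1 + \frac{1}{3} \left(-5\right)}{-5 + V}} = 4 - \frac{2 V}{M + \frac{1 - \frac{5}{3}}{-5 + V}} = 4 - \frac{2 V}{M + \frac{1}{-5 + V} \left(- \frac{2}{3}\right)} = 4 - \frac{2 V}{M - \frac{2}{3 \left(-5 + V\right)}}$)
$b{\left(q,8 \right)} \left(-41\right) = \frac{2 \left(-4 - 3 \left(-5 + 8\right) \left(8 - 32\right)\right)}{-2 + 3 \cdot 16 \left(-5 + 8\right)} \left(-41\right) = \frac{2 \left(-4 - 9 \left(8 - 32\right)\right)}{-2 + 3 \cdot 16 \cdot 3} \left(-41\right) = \frac{2 \left(-4 - 9 \left(-24\right)\right)}{-2 + 144} \left(-41\right) = \frac{2 \left(-4 + 216\right)}{142} \left(-41\right) = 2 \cdot \frac{1}{142} \cdot 212 \left(-41\right) = \frac{212}{71} \left(-41\right) = - \frac{8692}{71}$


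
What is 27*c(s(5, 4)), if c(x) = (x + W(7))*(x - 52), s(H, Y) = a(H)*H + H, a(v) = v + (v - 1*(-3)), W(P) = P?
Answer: 37422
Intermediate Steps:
a(v) = 3 + 2*v (a(v) = v + (v + 3) = v + (3 + v) = 3 + 2*v)
s(H, Y) = H + H*(3 + 2*H) (s(H, Y) = (3 + 2*H)*H + H = H*(3 + 2*H) + H = H + H*(3 + 2*H))
c(x) = (-52 + x)*(7 + x) (c(x) = (x + 7)*(x - 52) = (7 + x)*(-52 + x) = (-52 + x)*(7 + x))
27*c(s(5, 4)) = 27*(-364 + (2*5*(2 + 5))² - 90*5*(2 + 5)) = 27*(-364 + (2*5*7)² - 90*5*7) = 27*(-364 + 70² - 45*70) = 27*(-364 + 4900 - 3150) = 27*1386 = 37422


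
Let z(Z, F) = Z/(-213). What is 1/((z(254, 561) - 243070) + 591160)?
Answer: 213/74142916 ≈ 2.8728e-6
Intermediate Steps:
z(Z, F) = -Z/213 (z(Z, F) = Z*(-1/213) = -Z/213)
1/((z(254, 561) - 243070) + 591160) = 1/((-1/213*254 - 243070) + 591160) = 1/((-254/213 - 243070) + 591160) = 1/(-51774164/213 + 591160) = 1/(74142916/213) = 213/74142916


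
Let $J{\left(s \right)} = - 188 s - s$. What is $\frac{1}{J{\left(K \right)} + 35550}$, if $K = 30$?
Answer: $\frac{1}{29880} \approx 3.3467 \cdot 10^{-5}$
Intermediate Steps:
$J{\left(s \right)} = - 189 s$
$\frac{1}{J{\left(K \right)} + 35550} = \frac{1}{\left(-189\right) 30 + 35550} = \frac{1}{-5670 + 35550} = \frac{1}{29880}$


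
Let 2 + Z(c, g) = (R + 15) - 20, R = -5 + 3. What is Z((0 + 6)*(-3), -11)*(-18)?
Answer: 162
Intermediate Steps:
R = -2
Z(c, g) = -9 (Z(c, g) = -2 + ((-2 + 15) - 20) = -2 + (13 - 20) = -2 - 7 = -9)
Z((0 + 6)*(-3), -11)*(-18) = -9*(-18) = 162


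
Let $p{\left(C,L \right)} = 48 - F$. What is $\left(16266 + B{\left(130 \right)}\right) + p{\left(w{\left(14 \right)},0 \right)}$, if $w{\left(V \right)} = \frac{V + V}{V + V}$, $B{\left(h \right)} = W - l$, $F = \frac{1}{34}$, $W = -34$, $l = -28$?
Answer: $\frac{554471}{34} \approx 16308.0$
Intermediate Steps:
$F = \frac{1}{34} \approx 0.029412$
$B{\left(h \right)} = -6$ ($B{\left(h \right)} = -34 - -28 = -34 + 28 = -6$)
$w{\left(V \right)} = 1$ ($w{\left(V \right)} = \frac{2 V}{2 V} = 2 V \frac{1}{2 V} = 1$)
$p{\left(C,L \right)} = \frac{1631}{34}$ ($p{\left(C,L \right)} = 48 - \frac{1}{34} = \frac{1631}{34}$)
$\left(16266 + B{\left(130 \right)}\right) + p{\left(w{\left(14 \right)},0 \right)} = \left(16266 - 6\right) + \frac{1631}{34} = 16260 + \frac{1631}{34} = \frac{554471}{34}$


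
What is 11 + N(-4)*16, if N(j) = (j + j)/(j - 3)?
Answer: 205/7 ≈ 29.286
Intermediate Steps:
N(j) = 2*j/(-3 + j) (N(j) = (2*j)/(-3 + j) = 2*j/(-3 + j))
11 + N(-4)*16 = 11 + (2*(-4)/(-3 - 4))*16 = 11 + (2*(-4)/(-7))*16 = 11 + (2*(-4)*(-⅐))*16 = 11 + (8/7)*16 = 11 + 128/7 = 205/7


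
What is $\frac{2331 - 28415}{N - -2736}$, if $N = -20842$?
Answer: $\frac{13042}{9053} \approx 1.4406$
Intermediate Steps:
$\frac{2331 - 28415}{N - -2736} = \frac{2331 - 28415}{-20842 - -2736} = - \frac{26084}{-20842 + 2736} = - \frac{26084}{-18106} = \left(-26084\right) \left(- \frac{1}{18106}\right) = \frac{13042}{9053}$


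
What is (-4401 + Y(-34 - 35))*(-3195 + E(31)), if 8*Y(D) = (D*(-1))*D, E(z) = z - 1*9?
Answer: 126821637/8 ≈ 1.5853e+7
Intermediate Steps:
E(z) = -9 + z (E(z) = z - 9 = -9 + z)
Y(D) = -D²/8 (Y(D) = ((D*(-1))*D)/8 = ((-D)*D)/8 = (-D²)/8 = -D²/8)
(-4401 + Y(-34 - 35))*(-3195 + E(31)) = (-4401 - (-34 - 35)²/8)*(-3195 + (-9 + 31)) = (-4401 - ⅛*(-69)²)*(-3195 + 22) = (-4401 - ⅛*4761)*(-3173) = (-4401 - 4761/8)*(-3173) = -39969/8*(-3173) = 126821637/8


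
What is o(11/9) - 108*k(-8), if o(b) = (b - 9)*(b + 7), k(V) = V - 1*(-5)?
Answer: 21064/81 ≈ 260.05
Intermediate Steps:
k(V) = 5 + V (k(V) = V + 5 = 5 + V)
o(b) = (-9 + b)*(7 + b)
o(11/9) - 108*k(-8) = (-63 + (11/9)² - 22/9) - 108*(5 - 8) = (-63 + (11*(⅑))² - 22/9) - 108*(-3) = (-63 + (11/9)² - 2*11/9) + 324 = (-63 + 121/81 - 22/9) + 324 = -5180/81 + 324 = 21064/81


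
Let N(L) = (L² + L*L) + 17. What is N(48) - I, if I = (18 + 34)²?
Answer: 1921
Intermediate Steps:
N(L) = 17 + 2*L² (N(L) = (L² + L²) + 17 = 2*L² + 17 = 17 + 2*L²)
I = 2704 (I = 52² = 2704)
N(48) - I = (17 + 2*48²) - 1*2704 = (17 + 2*2304) - 2704 = (17 + 4608) - 2704 = 4625 - 2704 = 1921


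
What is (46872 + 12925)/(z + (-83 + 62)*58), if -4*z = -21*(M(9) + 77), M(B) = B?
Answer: -119594/1533 ≈ -78.013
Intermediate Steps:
z = 903/2 (z = -(-21)*(9 + 77)/4 = -(-21)*86/4 = -¼*(-1806) = 903/2 ≈ 451.50)
(46872 + 12925)/(z + (-83 + 62)*58) = (46872 + 12925)/(903/2 + (-83 + 62)*58) = 59797/(903/2 - 21*58) = 59797/(903/2 - 1218) = 59797/(-1533/2) = 59797*(-2/1533) = -119594/1533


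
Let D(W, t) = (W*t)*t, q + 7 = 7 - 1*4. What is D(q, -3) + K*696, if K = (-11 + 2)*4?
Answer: -25092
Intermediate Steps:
K = -36 (K = -9*4 = -36)
q = -4 (q = -7 + (7 - 1*4) = -7 + (7 - 4) = -7 + 3 = -4)
D(W, t) = W*t²
D(q, -3) + K*696 = -4*(-3)² - 36*696 = -4*9 - 25056 = -36 - 25056 = -25092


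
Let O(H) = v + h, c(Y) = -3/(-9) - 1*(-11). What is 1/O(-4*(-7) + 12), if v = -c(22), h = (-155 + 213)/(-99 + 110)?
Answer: -33/200 ≈ -0.16500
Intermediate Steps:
c(Y) = 34/3 (c(Y) = -3*(-⅑) + 11 = ⅓ + 11 = 34/3)
h = 58/11 ≈ 5.2727
v = -34/3 (v = -1*34/3 = -34/3 ≈ -11.333)
O(H) = -200/33 (O(H) = -34/3 + 58/11 = -200/33)
1/O(-4*(-7) + 12) = 1/(-200/33) = -33/200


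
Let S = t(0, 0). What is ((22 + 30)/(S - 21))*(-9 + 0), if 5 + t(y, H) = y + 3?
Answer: 468/23 ≈ 20.348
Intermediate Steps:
t(y, H) = -2 + y (t(y, H) = -5 + (y + 3) = -5 + (3 + y) = -2 + y)
S = -2 (S = -2 + 0 = -2)
((22 + 30)/(S - 21))*(-9 + 0) = ((22 + 30)/(-2 - 21))*(-9 + 0) = (52/(-23))*(-9) = (52*(-1/23))*(-9) = -52/23*(-9) = 468/23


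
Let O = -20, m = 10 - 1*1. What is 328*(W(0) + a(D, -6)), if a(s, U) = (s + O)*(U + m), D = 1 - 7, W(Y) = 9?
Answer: -22632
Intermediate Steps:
m = 9 (m = 10 - 1 = 9)
D = -6
a(s, U) = (-20 + s)*(9 + U) (a(s, U) = (s - 20)*(U + 9) = (-20 + s)*(9 + U))
328*(W(0) + a(D, -6)) = 328*(9 + (-180 - 20*(-6) + 9*(-6) - 6*(-6))) = 328*(9 + (-180 + 120 - 54 + 36)) = 328*(9 - 78) = 328*(-69) = -22632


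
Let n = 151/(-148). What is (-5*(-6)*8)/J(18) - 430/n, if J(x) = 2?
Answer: 81760/151 ≈ 541.46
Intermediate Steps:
n = -151/148 (n = 151*(-1/148) = -151/148 ≈ -1.0203)
(-5*(-6)*8)/J(18) - 430/n = (-5*(-6)*8)/2 - 430/(-151/148) = (30*8)*(½) - 430*(-148/151) = 240*(½) + 63640/151 = 120 + 63640/151 = 81760/151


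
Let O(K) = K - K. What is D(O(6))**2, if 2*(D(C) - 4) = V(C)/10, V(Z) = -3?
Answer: 5929/400 ≈ 14.822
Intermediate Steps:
O(K) = 0
D(C) = 77/20 (D(C) = 4 + (-3/10)/2 = 4 + (-3*1/10)/2 = 4 + (1/2)*(-3/10) = 4 - 3/20 = 77/20)
D(O(6))**2 = (77/20)**2 = 5929/400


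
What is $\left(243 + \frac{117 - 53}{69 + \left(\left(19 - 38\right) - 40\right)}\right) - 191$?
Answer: $\frac{292}{5} \approx 58.4$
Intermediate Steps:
$\left(243 + \frac{117 - 53}{69 + \left(\left(19 - 38\right) - 40\right)}\right) - 191 = \left(243 + \frac{64}{69 - 59}\right) - 191 = \left(243 + \frac{64}{10}\right) - 191 = \left(243 + 64 \cdot \frac{1}{10}\right) - 191 = \left(243 + \frac{32}{5}\right) - 191 = \frac{1247}{5} - 191 = \frac{292}{5}$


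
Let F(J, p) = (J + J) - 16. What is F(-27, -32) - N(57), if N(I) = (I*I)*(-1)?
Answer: 3179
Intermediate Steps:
F(J, p) = -16 + 2*J (F(J, p) = 2*J - 16 = -16 + 2*J)
N(I) = -I² (N(I) = I²*(-1) = -I²)
F(-27, -32) - N(57) = (-16 + 2*(-27)) - (-1)*57² = (-16 - 54) - (-1)*3249 = -70 - 1*(-3249) = -70 + 3249 = 3179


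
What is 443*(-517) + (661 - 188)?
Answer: -228558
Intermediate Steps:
443*(-517) + (661 - 188) = -229031 + 473 = -228558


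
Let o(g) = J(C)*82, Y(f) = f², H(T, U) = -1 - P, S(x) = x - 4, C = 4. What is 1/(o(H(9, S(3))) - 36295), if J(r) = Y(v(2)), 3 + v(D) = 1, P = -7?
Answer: -1/35967 ≈ -2.7803e-5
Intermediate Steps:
v(D) = -2 (v(D) = -3 + 1 = -2)
S(x) = -4 + x
H(T, U) = 6 (H(T, U) = -1 - 1*(-7) = -1 + 7 = 6)
J(r) = 4 (J(r) = (-2)² = 4)
o(g) = 328 (o(g) = 4*82 = 328)
1/(o(H(9, S(3))) - 36295) = 1/(328 - 36295) = 1/(-35967) = -1/35967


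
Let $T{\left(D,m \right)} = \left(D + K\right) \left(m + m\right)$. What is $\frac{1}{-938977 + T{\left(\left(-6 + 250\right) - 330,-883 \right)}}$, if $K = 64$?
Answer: $- \frac{1}{900125} \approx -1.111 \cdot 10^{-6}$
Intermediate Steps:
$T{\left(D,m \right)} = 2 m \left(64 + D\right)$ ($T{\left(D,m \right)} = \left(D + 64\right) \left(m + m\right) = \left(64 + D\right) 2 m = 2 m \left(64 + D\right)$)
$\frac{1}{-938977 + T{\left(\left(-6 + 250\right) - 330,-883 \right)}} = \frac{1}{-938977 + 2 \left(-883\right) \left(64 + \left(\left(-6 + 250\right) - 330\right)\right)} = \frac{1}{-938977 + 2 \left(-883\right) \left(64 + \left(244 - 330\right)\right)} = \frac{1}{-938977 + 2 \left(-883\right) \left(64 - 86\right)} = \frac{1}{-938977 + 2 \left(-883\right) \left(-22\right)} = \frac{1}{-938977 + 38852} = \frac{1}{-900125} = - \frac{1}{900125}$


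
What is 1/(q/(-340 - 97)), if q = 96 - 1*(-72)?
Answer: -437/168 ≈ -2.6012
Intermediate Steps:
q = 168 (q = 96 + 72 = 168)
1/(q/(-340 - 97)) = 1/(168/(-340 - 97)) = 1/(168/(-437)) = 1/(168*(-1/437)) = 1/(-168/437) = -437/168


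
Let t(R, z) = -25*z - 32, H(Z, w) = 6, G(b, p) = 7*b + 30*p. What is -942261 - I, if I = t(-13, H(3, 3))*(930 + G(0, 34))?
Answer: -587361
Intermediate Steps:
t(R, z) = -32 - 25*z
I = -354900 (I = (-32 - 25*6)*(930 + (7*0 + 30*34)) = (-32 - 150)*(930 + (0 + 1020)) = -182*(930 + 1020) = -182*1950 = -354900)
-942261 - I = -942261 - 1*(-354900) = -942261 + 354900 = -587361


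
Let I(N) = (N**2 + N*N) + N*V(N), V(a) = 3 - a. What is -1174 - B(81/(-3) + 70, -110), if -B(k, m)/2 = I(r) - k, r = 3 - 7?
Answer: -1252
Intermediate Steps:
r = -4
I(N) = 2*N**2 + N*(3 - N) (I(N) = (N**2 + N*N) + N*(3 - N) = (N**2 + N**2) + N*(3 - N) = 2*N**2 + N*(3 - N))
B(k, m) = -8 + 2*k (B(k, m) = -2*(-4*(3 - 4) - k) = -2*(-4*(-1) - k) = -2*(4 - k) = -8 + 2*k)
-1174 - B(81/(-3) + 70, -110) = -1174 - (-8 + 2*(81/(-3) + 70)) = -1174 - (-8 + 2*(81*(-1/3) + 70)) = -1174 - (-8 + 2*(-27 + 70)) = -1174 - (-8 + 2*43) = -1174 - (-8 + 86) = -1174 - 1*78 = -1174 - 78 = -1252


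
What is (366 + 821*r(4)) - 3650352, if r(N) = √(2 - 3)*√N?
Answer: -3649986 + 1642*I ≈ -3.65e+6 + 1642.0*I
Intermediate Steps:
r(N) = I*√N (r(N) = √(-1)*√N = I*√N)
(366 + 821*r(4)) - 3650352 = (366 + 821*(I*√4)) - 3650352 = (366 + 821*(I*2)) - 3650352 = (366 + 821*(2*I)) - 3650352 = (366 + 1642*I) - 3650352 = -3649986 + 1642*I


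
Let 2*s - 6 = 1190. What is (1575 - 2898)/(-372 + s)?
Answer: -1323/226 ≈ -5.8540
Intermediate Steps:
s = 598 (s = 3 + (½)*1190 = 3 + 595 = 598)
(1575 - 2898)/(-372 + s) = (1575 - 2898)/(-372 + 598) = -1323/226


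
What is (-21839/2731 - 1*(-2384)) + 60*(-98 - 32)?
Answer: -14812935/2731 ≈ -5424.0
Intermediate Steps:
(-21839/2731 - 1*(-2384)) + 60*(-98 - 32) = (-21839*1/2731 + 2384) + 60*(-130) = (-21839/2731 + 2384) - 7800 = 6488865/2731 - 7800 = -14812935/2731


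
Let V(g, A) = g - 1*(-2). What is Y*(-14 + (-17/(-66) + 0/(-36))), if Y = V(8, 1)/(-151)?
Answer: 4535/4983 ≈ 0.91009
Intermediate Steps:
V(g, A) = 2 + g (V(g, A) = g + 2 = 2 + g)
Y = -10/151 (Y = (2 + 8)/(-151) = 10*(-1/151) = -10/151 ≈ -0.066225)
Y*(-14 + (-17/(-66) + 0/(-36))) = -10*(-14 + (-17/(-66) + 0/(-36)))/151 = -10*(-14 + (-17*(-1/66) + 0*(-1/36)))/151 = -10*(-14 + (17/66 + 0))/151 = -10*(-14 + 17/66)/151 = -10/151*(-907/66) = 4535/4983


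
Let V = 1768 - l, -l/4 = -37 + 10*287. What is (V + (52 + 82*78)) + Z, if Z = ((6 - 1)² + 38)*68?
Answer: 23832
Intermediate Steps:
l = -11332 (l = -4*(-37 + 10*287) = -4*(-37 + 2870) = -4*2833 = -11332)
Z = 4284 (Z = (5² + 38)*68 = (25 + 38)*68 = 63*68 = 4284)
V = 13100 (V = 1768 - 1*(-11332) = 1768 + 11332 = 13100)
(V + (52 + 82*78)) + Z = (13100 + (52 + 82*78)) + 4284 = (13100 + (52 + 6396)) + 4284 = (13100 + 6448) + 4284 = 19548 + 4284 = 23832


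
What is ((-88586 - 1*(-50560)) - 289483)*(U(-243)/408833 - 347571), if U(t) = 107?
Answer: 46538535846990824/408833 ≈ 1.1383e+11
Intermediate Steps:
((-88586 - 1*(-50560)) - 289483)*(U(-243)/408833 - 347571) = ((-88586 - 1*(-50560)) - 289483)*(107/408833 - 347571) = ((-88586 + 50560) - 289483)*(107*(1/408833) - 347571) = (-38026 - 289483)*(107/408833 - 347571) = -327509*(-142098494536/408833) = 46538535846990824/408833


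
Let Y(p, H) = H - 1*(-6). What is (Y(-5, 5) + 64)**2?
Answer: 5625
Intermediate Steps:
Y(p, H) = 6 + H (Y(p, H) = H + 6 = 6 + H)
(Y(-5, 5) + 64)**2 = ((6 + 5) + 64)**2 = (11 + 64)**2 = 75**2 = 5625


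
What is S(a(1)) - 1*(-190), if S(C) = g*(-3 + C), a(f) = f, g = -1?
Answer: 192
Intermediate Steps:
S(C) = 3 - C (S(C) = -(-3 + C) = 3 - C)
S(a(1)) - 1*(-190) = (3 - 1*1) - 1*(-190) = (3 - 1) + 190 = 2 + 190 = 192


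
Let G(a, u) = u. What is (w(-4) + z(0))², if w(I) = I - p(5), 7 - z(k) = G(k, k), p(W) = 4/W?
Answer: 121/25 ≈ 4.8400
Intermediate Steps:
z(k) = 7 - k
w(I) = -⅘ + I (w(I) = I - 4/5 = I - 1*⅘ = I - ⅘ = -⅘ + I)
(w(-4) + z(0))² = ((-⅘ - 4) + (7 - 1*0))² = (-24/5 + (7 + 0))² = (-24/5 + 7)² = (11/5)² = 121/25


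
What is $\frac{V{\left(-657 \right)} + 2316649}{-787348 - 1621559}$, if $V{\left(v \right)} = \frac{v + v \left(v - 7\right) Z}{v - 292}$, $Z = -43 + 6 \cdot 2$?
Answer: $- \frac{30301702}{31315791} \approx -0.96762$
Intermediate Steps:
$Z = -31$ ($Z = -43 + 12 = -31$)
$V{\left(v \right)} = \frac{v - 31 v \left(-7 + v\right)}{-292 + v}$ ($V{\left(v \right)} = \frac{v + v \left(v - 7\right) \left(-31\right)}{v - 292} = \frac{v + v \left(-7 + v\right) \left(-31\right)}{-292 + v} = \frac{v - 31 v \left(-7 + v\right)}{-292 + v}$)
$\frac{V{\left(-657 \right)} + 2316649}{-787348 - 1621559} = \frac{- \frac{657 \left(218 - -20367\right)}{-292 - 657} + 2316649}{-787348 - 1621559} = \frac{- \frac{657 \left(218 + 20367\right)}{-949} + 2316649}{-2408907} = \left(\left(-657\right) \left(- \frac{1}{949}\right) 20585 + 2316649\right) \left(- \frac{1}{2408907}\right) = \left(\frac{185265}{13} + 2316649\right) \left(- \frac{1}{2408907}\right) = \frac{30301702}{13} \left(- \frac{1}{2408907}\right) = - \frac{30301702}{31315791}$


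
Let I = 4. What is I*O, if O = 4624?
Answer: 18496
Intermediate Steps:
I*O = 4*4624 = 18496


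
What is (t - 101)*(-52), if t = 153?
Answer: -2704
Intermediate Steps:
(t - 101)*(-52) = (153 - 101)*(-52) = 52*(-52) = -2704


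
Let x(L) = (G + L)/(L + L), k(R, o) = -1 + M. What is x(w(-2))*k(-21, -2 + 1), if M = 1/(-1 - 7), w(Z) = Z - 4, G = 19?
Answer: 39/32 ≈ 1.2188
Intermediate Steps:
w(Z) = -4 + Z
M = -1/8 (M = 1/(-8) = -1/8 ≈ -0.12500)
k(R, o) = -9/8 (k(R, o) = -1 - 1/8 = -9/8)
x(L) = (19 + L)/(2*L) (x(L) = (19 + L)/(L + L) = (19 + L)/((2*L)) = (19 + L)*(1/(2*L)) = (19 + L)/(2*L))
x(w(-2))*k(-21, -2 + 1) = ((19 + (-4 - 2))/(2*(-4 - 2)))*(-9/8) = ((1/2)*(19 - 6)/(-6))*(-9/8) = ((1/2)*(-1/6)*13)*(-9/8) = -13/12*(-9/8) = 39/32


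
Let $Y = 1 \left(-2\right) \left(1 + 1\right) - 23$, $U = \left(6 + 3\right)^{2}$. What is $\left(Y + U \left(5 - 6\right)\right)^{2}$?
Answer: $11664$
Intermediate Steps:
$U = 81$ ($U = 9^{2} = 81$)
$Y = -27$ ($Y = \left(-2\right) 2 - 23 = -4 - 23 = -27$)
$\left(Y + U \left(5 - 6\right)\right)^{2} = \left(-27 + 81 \left(5 - 6\right)\right)^{2} = \left(-27 + 81 \left(-1\right)\right)^{2} = \left(-27 - 81\right)^{2} = \left(-108\right)^{2} = 11664$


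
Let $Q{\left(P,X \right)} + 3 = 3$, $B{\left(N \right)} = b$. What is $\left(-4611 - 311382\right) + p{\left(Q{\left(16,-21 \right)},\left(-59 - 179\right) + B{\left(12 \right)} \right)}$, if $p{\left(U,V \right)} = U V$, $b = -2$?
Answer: $-315993$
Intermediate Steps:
$B{\left(N \right)} = -2$
$Q{\left(P,X \right)} = 0$ ($Q{\left(P,X \right)} = -3 + 3 = 0$)
$\left(-4611 - 311382\right) + p{\left(Q{\left(16,-21 \right)},\left(-59 - 179\right) + B{\left(12 \right)} \right)} = \left(-4611 - 311382\right) + 0 \left(\left(-59 - 179\right) - 2\right) = -315993 + 0 \left(-238 - 2\right) = -315993 + 0 \left(-240\right) = -315993 + 0 = -315993$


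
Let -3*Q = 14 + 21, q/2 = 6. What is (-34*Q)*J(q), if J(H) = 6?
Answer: 2380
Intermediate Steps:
q = 12 (q = 2*6 = 12)
Q = -35/3 (Q = -(14 + 21)/3 = -⅓*35 = -35/3 ≈ -11.667)
(-34*Q)*J(q) = -34*(-35/3)*6 = (1190/3)*6 = 2380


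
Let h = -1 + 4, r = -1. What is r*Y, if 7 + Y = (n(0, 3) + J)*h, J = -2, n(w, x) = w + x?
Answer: 4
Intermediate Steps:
h = 3
Y = -4 (Y = -7 + ((0 + 3) - 2)*3 = -7 + (3 - 2)*3 = -7 + 1*3 = -7 + 3 = -4)
r*Y = -1*(-4) = 4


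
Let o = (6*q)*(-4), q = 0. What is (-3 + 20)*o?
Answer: 0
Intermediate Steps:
o = 0 (o = (6*0)*(-4) = 0*(-4) = 0)
(-3 + 20)*o = (-3 + 20)*0 = 17*0 = 0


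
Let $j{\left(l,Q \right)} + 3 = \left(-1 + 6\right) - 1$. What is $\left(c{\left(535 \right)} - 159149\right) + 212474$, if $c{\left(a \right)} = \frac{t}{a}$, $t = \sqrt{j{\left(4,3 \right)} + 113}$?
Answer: $53325 + \frac{\sqrt{114}}{535} \approx 53325.0$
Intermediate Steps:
$j{\left(l,Q \right)} = 1$ ($j{\left(l,Q \right)} = -3 + \left(\left(-1 + 6\right) - 1\right) = -3 + \left(5 - 1\right) = -3 + 4 = 1$)
$t = \sqrt{114}$ ($t = \sqrt{1 + 113} = \sqrt{114} \approx 10.677$)
$c{\left(a \right)} = \frac{\sqrt{114}}{a}$
$\left(c{\left(535 \right)} - 159149\right) + 212474 = \left(\frac{\sqrt{114}}{535} - 159149\right) + 212474 = \left(-159149 + \frac{\sqrt{114}}{535}\right) + 212474 = 53325 + \frac{\sqrt{114}}{535}$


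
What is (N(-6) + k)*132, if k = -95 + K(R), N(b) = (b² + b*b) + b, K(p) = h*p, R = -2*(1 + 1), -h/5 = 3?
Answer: 4092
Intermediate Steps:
h = -15 (h = -5*3 = -15)
R = -4 (R = -2*2 = -4)
K(p) = -15*p
N(b) = b + 2*b² (N(b) = (b² + b²) + b = 2*b² + b = b + 2*b²)
k = -35 (k = -95 - 15*(-4) = -95 + 60 = -35)
(N(-6) + k)*132 = (-6*(1 + 2*(-6)) - 35)*132 = (-6*(1 - 12) - 35)*132 = (-6*(-11) - 35)*132 = (66 - 35)*132 = 31*132 = 4092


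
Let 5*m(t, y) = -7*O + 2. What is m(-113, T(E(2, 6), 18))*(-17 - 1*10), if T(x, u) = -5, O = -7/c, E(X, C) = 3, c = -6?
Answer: 333/10 ≈ 33.300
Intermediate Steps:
O = 7/6 (O = -7/(-6) = -7*(-1/6) = 7/6 ≈ 1.1667)
m(t, y) = -37/30 (m(t, y) = (-7*7/6 + 2)/5 = (-49/6 + 2)/5 = (1/5)*(-37/6) = -37/30)
m(-113, T(E(2, 6), 18))*(-17 - 1*10) = -37*(-17 - 1*10)/30 = -37*(-17 - 10)/30 = -37/30*(-27) = 333/10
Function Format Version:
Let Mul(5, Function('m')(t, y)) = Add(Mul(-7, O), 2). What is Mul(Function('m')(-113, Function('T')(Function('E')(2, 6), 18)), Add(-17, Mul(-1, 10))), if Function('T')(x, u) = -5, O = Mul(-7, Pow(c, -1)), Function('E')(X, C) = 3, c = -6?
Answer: Rational(333, 10) ≈ 33.300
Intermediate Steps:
O = Rational(7, 6) (O = Mul(-7, Pow(-6, -1)) = Mul(-7, Rational(-1, 6)) = Rational(7, 6) ≈ 1.1667)
Function('m')(t, y) = Rational(-37, 30) (Function('m')(t, y) = Mul(Rational(1, 5), Add(Mul(-7, Rational(7, 6)), 2)) = Mul(Rational(1, 5), Add(Rational(-49, 6), 2)) = Mul(Rational(1, 5), Rational(-37, 6)) = Rational(-37, 30))
Mul(Function('m')(-113, Function('T')(Function('E')(2, 6), 18)), Add(-17, Mul(-1, 10))) = Mul(Rational(-37, 30), Add(-17, Mul(-1, 10))) = Mul(Rational(-37, 30), Add(-17, -10)) = Mul(Rational(-37, 30), -27) = Rational(333, 10)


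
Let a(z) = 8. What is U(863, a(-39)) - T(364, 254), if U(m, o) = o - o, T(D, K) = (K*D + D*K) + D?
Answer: -185276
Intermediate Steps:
T(D, K) = D + 2*D*K (T(D, K) = (D*K + D*K) + D = 2*D*K + D = D + 2*D*K)
U(m, o) = 0
U(863, a(-39)) - T(364, 254) = 0 - 364*(1 + 2*254) = 0 - 364*(1 + 508) = 0 - 364*509 = 0 - 1*185276 = 0 - 185276 = -185276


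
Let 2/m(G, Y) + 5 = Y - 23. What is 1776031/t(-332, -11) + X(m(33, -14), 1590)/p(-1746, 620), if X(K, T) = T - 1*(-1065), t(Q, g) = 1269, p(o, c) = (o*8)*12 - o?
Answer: 6546375395/4677534 ≈ 1399.5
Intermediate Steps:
m(G, Y) = 2/(-28 + Y) (m(G, Y) = 2/(-5 + (Y - 23)) = 2/(-5 + (-23 + Y)) = 2/(-28 + Y))
p(o, c) = 95*o (p(o, c) = (8*o)*12 - o = 96*o - o = 95*o)
X(K, T) = 1065 + T (X(K, T) = T + 1065 = 1065 + T)
1776031/t(-332, -11) + X(m(33, -14), 1590)/p(-1746, 620) = 1776031/1269 + (1065 + 1590)/((95*(-1746))) = 1776031*(1/1269) + 2655/(-165870) = 1776031/1269 + 2655*(-1/165870) = 1776031/1269 - 59/3686 = 6546375395/4677534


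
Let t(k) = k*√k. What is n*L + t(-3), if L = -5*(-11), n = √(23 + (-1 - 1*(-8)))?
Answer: 55*√30 - 3*I*√3 ≈ 301.25 - 5.1962*I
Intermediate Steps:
n = √30 (n = √(23 + (-1 + 8)) = √(23 + 7) = √30 ≈ 5.4772)
t(k) = k^(3/2)
L = 55
n*L + t(-3) = √30*55 + (-3)^(3/2) = 55*√30 - 3*I*√3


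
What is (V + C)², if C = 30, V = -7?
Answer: 529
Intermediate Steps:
(V + C)² = (-7 + 30)² = 23² = 529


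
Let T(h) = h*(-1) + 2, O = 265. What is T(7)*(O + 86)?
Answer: -1755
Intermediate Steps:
T(h) = 2 - h (T(h) = -h + 2 = 2 - h)
T(7)*(O + 86) = (2 - 1*7)*(265 + 86) = (2 - 7)*351 = -5*351 = -1755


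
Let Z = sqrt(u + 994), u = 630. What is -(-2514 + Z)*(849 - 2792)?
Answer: -4884702 + 3886*sqrt(406) ≈ -4.8064e+6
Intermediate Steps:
Z = 2*sqrt(406) (Z = sqrt(630 + 994) = sqrt(1624) = 2*sqrt(406) ≈ 40.299)
-(-2514 + Z)*(849 - 2792) = -(-2514 + 2*sqrt(406))*(849 - 2792) = -(-2514 + 2*sqrt(406))*(-1943) = -(4884702 - 3886*sqrt(406)) = -4884702 + 3886*sqrt(406)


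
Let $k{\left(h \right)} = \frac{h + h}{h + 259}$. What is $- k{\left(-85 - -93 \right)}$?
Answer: $- \frac{16}{267} \approx -0.059925$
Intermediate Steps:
$k{\left(h \right)} = \frac{2 h}{259 + h}$
$- k{\left(-85 - -93 \right)} = - \frac{2 \left(-85 - -93\right)}{259 - -8} = - \frac{2 \left(-85 + 93\right)}{259 + \left(-85 + 93\right)} = - \frac{2 \cdot 8}{259 + 8} = - \frac{2 \cdot 8}{267} = \left(-1\right) \frac{16}{267} = - \frac{16}{267}$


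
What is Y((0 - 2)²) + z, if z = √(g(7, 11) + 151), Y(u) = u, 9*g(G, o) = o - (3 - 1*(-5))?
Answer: 4 + √1362/3 ≈ 16.302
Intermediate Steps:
g(G, o) = -8/9 + o/9 (g(G, o) = (o - (3 - 1*(-5)))/9 = (o - (3 + 5))/9 = (o - 1*8)/9 = (o - 8)/9 = (-8 + o)/9 = -8/9 + o/9)
z = √1362/3 (z = √((-8/9 + (⅑)*11) + 151) = √((-8/9 + 11/9) + 151) = √(⅓ + 151) = √(454/3) = √1362/3 ≈ 12.302)
Y((0 - 2)²) + z = (0 - 2)² + √1362/3 = (-2)² + √1362/3 = 4 + √1362/3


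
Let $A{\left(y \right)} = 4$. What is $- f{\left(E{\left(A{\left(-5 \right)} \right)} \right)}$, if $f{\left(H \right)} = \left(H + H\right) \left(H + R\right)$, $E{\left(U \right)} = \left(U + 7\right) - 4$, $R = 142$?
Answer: $-2086$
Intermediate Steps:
$E{\left(U \right)} = 3 + U$ ($E{\left(U \right)} = \left(7 + U\right) - 4 = 3 + U$)
$f{\left(H \right)} = 2 H \left(142 + H\right)$ ($f{\left(H \right)} = \left(H + H\right) \left(H + 142\right) = 2 H \left(142 + H\right)$)
$- f{\left(E{\left(A{\left(-5 \right)} \right)} \right)} = - 2 \left(3 + 4\right) \left(142 + \left(3 + 4\right)\right) = - 2 \cdot 7 \left(142 + 7\right) = - 2 \cdot 7 \cdot 149 = \left(-1\right) 2086 = -2086$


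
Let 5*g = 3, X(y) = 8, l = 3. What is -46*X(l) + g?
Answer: -1837/5 ≈ -367.40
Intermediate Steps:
g = ⅗ (g = (⅕)*3 = ⅗ ≈ 0.60000)
-46*X(l) + g = -46*8 + ⅗ = -368 + ⅗ = -1837/5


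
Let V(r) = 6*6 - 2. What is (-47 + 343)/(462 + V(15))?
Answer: 37/62 ≈ 0.59677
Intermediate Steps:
V(r) = 34 (V(r) = 36 - 2 = 34)
(-47 + 343)/(462 + V(15)) = (-47 + 343)/(462 + 34) = 296/496 = 296*(1/496) = 37/62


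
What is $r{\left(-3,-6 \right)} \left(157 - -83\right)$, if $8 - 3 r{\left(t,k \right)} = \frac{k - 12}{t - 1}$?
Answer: $280$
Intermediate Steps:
$r{\left(t,k \right)} = \frac{8}{3} - \frac{-12 + k}{3 \left(-1 + t\right)}$ ($r{\left(t,k \right)} = \frac{8}{3} - \frac{\left(k - 12\right) \frac{1}{t - 1}}{3} = \frac{8}{3} - \frac{\left(-12 + k\right) \frac{1}{-1 + t}}{3} = \frac{8}{3} - \frac{\frac{1}{-1 + t} \left(-12 + k\right)}{3} = \frac{8}{3} - \frac{-12 + k}{3 \left(-1 + t\right)}$)
$r{\left(-3,-6 \right)} \left(157 - -83\right) = \frac{4 - -6 + 8 \left(-3\right)}{3 \left(-1 - 3\right)} \left(157 - -83\right) = \frac{4 + 6 - 24}{3 \left(-4\right)} \left(157 + 83\right) = \frac{1}{3} \left(- \frac{1}{4}\right) \left(-14\right) 240 = \frac{7}{6} \cdot 240 = 280$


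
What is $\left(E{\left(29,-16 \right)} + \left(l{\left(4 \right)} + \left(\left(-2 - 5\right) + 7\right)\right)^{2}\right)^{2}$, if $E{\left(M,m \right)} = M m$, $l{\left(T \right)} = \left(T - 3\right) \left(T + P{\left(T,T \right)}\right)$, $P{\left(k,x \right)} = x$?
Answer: $160000$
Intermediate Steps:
$l{\left(T \right)} = 2 T \left(-3 + T\right)$ ($l{\left(T \right)} = \left(T - 3\right) \left(T + T\right) = \left(-3 + T\right) 2 T = 2 T \left(-3 + T\right)$)
$\left(E{\left(29,-16 \right)} + \left(l{\left(4 \right)} + \left(\left(-2 - 5\right) + 7\right)\right)^{2}\right)^{2} = \left(29 \left(-16\right) + \left(2 \cdot 4 \left(-3 + 4\right) + \left(\left(-2 - 5\right) + 7\right)\right)^{2}\right)^{2} = \left(-464 + \left(2 \cdot 4 \cdot 1 + \left(-7 + 7\right)\right)^{2}\right)^{2} = \left(-464 + \left(8 + 0\right)^{2}\right)^{2} = \left(-464 + 8^{2}\right)^{2} = \left(-464 + 64\right)^{2} = \left(-400\right)^{2} = 160000$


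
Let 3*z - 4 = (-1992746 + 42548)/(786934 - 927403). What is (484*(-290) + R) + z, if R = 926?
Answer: -19585317188/140469 ≈ -1.3943e+5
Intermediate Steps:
z = 837358/140469 (z = 4/3 + ((-1992746 + 42548)/(786934 - 927403))/3 = 4/3 + (-1950198/(-140469))/3 = 4/3 + (-1950198*(-1/140469))/3 = 4/3 + (⅓)*(650066/46823) = 4/3 + 650066/140469 = 837358/140469 ≈ 5.9612)
(484*(-290) + R) + z = (484*(-290) + 926) + 837358/140469 = (-140360 + 926) + 837358/140469 = -139434 + 837358/140469 = -19585317188/140469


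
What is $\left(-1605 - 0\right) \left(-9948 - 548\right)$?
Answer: $16846080$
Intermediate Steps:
$\left(-1605 - 0\right) \left(-9948 - 548\right) = \left(-1605 + 0\right) \left(-10496\right) = \left(-1605\right) \left(-10496\right) = 16846080$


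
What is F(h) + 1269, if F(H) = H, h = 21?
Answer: 1290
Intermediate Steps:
F(h) + 1269 = 21 + 1269 = 1290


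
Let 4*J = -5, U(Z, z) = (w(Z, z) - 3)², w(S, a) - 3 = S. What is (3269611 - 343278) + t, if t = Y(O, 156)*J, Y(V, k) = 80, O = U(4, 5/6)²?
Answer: 2926233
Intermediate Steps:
w(S, a) = 3 + S
U(Z, z) = Z² (U(Z, z) = ((3 + Z) - 3)² = Z²)
J = -5/4 (J = (¼)*(-5) = -5/4 ≈ -1.2500)
O = 256 (O = (4²)² = 16² = 256)
t = -100 (t = 80*(-5/4) = -100)
(3269611 - 343278) + t = (3269611 - 343278) - 100 = 2926333 - 100 = 2926233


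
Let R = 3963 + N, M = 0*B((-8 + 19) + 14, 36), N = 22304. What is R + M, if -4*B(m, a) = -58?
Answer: 26267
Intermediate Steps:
B(m, a) = 29/2 (B(m, a) = -¼*(-58) = 29/2)
M = 0 (M = 0*(29/2) = 0)
R = 26267 (R = 3963 + 22304 = 26267)
R + M = 26267 + 0 = 26267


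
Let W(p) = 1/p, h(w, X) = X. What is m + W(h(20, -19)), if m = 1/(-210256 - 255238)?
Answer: -465513/8844386 ≈ -0.052634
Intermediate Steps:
m = -1/465494 (m = 1/(-465494) = -1/465494 ≈ -2.1483e-6)
m + W(h(20, -19)) = -1/465494 + 1/(-19) = -1/465494 - 1/19 = -465513/8844386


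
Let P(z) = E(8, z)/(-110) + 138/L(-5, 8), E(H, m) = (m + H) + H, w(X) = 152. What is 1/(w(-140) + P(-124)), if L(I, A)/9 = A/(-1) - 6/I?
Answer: 2805/422789 ≈ 0.0066345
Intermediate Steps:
L(I, A) = -54/I - 9*A (L(I, A) = 9*(A/(-1) - 6/I) = 9*(A*(-1) - 6/I) = 9*(-A - 6/I) = -54/I - 9*A)
E(H, m) = m + 2*H (E(H, m) = (H + m) + H = m + 2*H)
P(z) = -6733/2805 - z/110 (P(z) = (z + 2*8)/(-110) + 138/(-54/(-5) - 9*8) = (z + 16)*(-1/110) + 138/(-54*(-⅕) - 72) = (16 + z)*(-1/110) + 138/(54/5 - 72) = (-8/55 - z/110) + 138/(-306/5) = (-8/55 - z/110) + 138*(-5/306) = (-8/55 - z/110) - 115/51 = -6733/2805 - z/110)
1/(w(-140) + P(-124)) = 1/(152 + (-6733/2805 - 1/110*(-124))) = 1/(152 + (-6733/2805 + 62/55)) = 1/(152 - 3571/2805) = 1/(422789/2805) = 2805/422789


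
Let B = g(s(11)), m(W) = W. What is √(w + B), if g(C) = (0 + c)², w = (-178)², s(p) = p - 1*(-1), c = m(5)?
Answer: √31709 ≈ 178.07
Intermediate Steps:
c = 5
s(p) = 1 + p (s(p) = p + 1 = 1 + p)
w = 31684
g(C) = 25 (g(C) = (0 + 5)² = 5² = 25)
B = 25
√(w + B) = √(31684 + 25) = √31709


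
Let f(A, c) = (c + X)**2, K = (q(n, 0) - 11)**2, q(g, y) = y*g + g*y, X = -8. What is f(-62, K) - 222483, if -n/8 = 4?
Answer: -209714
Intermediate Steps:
n = -32 (n = -8*4 = -32)
q(g, y) = 2*g*y (q(g, y) = g*y + g*y = 2*g*y)
K = 121 (K = (2*(-32)*0 - 11)**2 = (0 - 11)**2 = (-11)**2 = 121)
f(A, c) = (-8 + c)**2 (f(A, c) = (c - 8)**2 = (-8 + c)**2)
f(-62, K) - 222483 = (-8 + 121)**2 - 222483 = 113**2 - 222483 = 12769 - 222483 = -209714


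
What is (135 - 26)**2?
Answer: 11881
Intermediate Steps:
(135 - 26)**2 = 109**2 = 11881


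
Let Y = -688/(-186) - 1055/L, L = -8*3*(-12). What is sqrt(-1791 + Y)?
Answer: 7*I*sqrt(20231902)/744 ≈ 42.32*I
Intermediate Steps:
L = 288 (L = -24*(-12) = 288)
Y = 319/8928 (Y = -688/(-186) - 1055/288 = -688*(-1/186) - 1055*1/288 = 344/93 - 1055/288 = 319/8928 ≈ 0.035730)
sqrt(-1791 + Y) = sqrt(-1791 + 319/8928) = sqrt(-15989729/8928) = 7*I*sqrt(20231902)/744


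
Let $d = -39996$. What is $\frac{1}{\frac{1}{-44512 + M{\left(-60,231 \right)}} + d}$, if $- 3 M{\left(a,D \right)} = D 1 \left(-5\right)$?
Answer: $- \frac{44127}{1764903493} \approx -2.5002 \cdot 10^{-5}$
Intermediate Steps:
$M{\left(a,D \right)} = \frac{5 D}{3}$ ($M{\left(a,D \right)} = - \frac{D 1 \left(-5\right)}{3} = - \frac{D \left(-5\right)}{3} = - \frac{\left(-5\right) D}{3} = \frac{5 D}{3}$)
$\frac{1}{\frac{1}{-44512 + M{\left(-60,231 \right)}} + d} = \frac{1}{\frac{1}{-44512 + \frac{5}{3} \cdot 231} - 39996} = \frac{1}{\frac{1}{-44512 + 385} - 39996} = \frac{1}{\frac{1}{-44127} - 39996} = \frac{1}{- \frac{1}{44127} - 39996} = \frac{1}{- \frac{1764903493}{44127}} = - \frac{44127}{1764903493}$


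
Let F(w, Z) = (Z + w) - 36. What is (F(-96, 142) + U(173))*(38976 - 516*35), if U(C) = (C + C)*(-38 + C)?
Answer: 977195520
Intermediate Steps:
F(w, Z) = -36 + Z + w
U(C) = 2*C*(-38 + C) (U(C) = (2*C)*(-38 + C) = 2*C*(-38 + C))
(F(-96, 142) + U(173))*(38976 - 516*35) = ((-36 + 142 - 96) + 2*173*(-38 + 173))*(38976 - 516*35) = (10 + 2*173*135)*(38976 - 18060) = (10 + 46710)*20916 = 46720*20916 = 977195520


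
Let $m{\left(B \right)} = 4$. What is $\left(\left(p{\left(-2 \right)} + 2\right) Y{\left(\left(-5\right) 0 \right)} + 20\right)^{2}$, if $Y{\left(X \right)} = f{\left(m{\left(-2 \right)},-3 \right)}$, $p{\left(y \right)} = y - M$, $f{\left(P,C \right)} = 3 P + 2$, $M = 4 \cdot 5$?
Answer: $67600$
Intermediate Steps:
$M = 20$
$f{\left(P,C \right)} = 2 + 3 P$
$p{\left(y \right)} = -20 + y$ ($p{\left(y \right)} = y - 20 = -20 + y$)
$Y{\left(X \right)} = 14$ ($Y{\left(X \right)} = 2 + 3 \cdot 4 = 2 + 12 = 14$)
$\left(\left(p{\left(-2 \right)} + 2\right) Y{\left(\left(-5\right) 0 \right)} + 20\right)^{2} = \left(\left(\left(-20 - 2\right) + 2\right) 14 + 20\right)^{2} = \left(\left(-22 + 2\right) 14 + 20\right)^{2} = \left(\left(-20\right) 14 + 20\right)^{2} = \left(-280 + 20\right)^{2} = \left(-260\right)^{2} = 67600$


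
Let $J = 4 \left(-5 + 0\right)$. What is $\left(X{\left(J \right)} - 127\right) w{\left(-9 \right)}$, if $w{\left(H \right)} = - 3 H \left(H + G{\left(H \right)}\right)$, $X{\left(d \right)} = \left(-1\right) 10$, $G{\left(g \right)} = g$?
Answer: $66582$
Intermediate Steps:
$J = -20$ ($J = 4 \left(-5\right) = -20$)
$X{\left(d \right)} = -10$
$w{\left(H \right)} = - 6 H^{2}$ ($w{\left(H \right)} = - 3 H \left(H + H\right) = - 3 H 2 H = - 6 H^{2}$)
$\left(X{\left(J \right)} - 127\right) w{\left(-9 \right)} = \left(-10 - 127\right) \left(- 6 \left(-9\right)^{2}\right) = - 137 \left(\left(-6\right) 81\right) = \left(-137\right) \left(-486\right) = 66582$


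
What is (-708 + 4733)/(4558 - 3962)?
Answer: 4025/596 ≈ 6.7534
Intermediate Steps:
(-708 + 4733)/(4558 - 3962) = 4025/596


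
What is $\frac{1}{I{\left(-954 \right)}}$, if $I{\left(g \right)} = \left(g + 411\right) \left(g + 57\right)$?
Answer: $\frac{1}{487071} \approx 2.0531 \cdot 10^{-6}$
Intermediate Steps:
$I{\left(g \right)} = \left(57 + g\right) \left(411 + g\right)$ ($I{\left(g \right)} = \left(411 + g\right) \left(57 + g\right) = \left(57 + g\right) \left(411 + g\right)$)
$\frac{1}{I{\left(-954 \right)}} = \frac{1}{23427 + \left(-954\right)^{2} + 468 \left(-954\right)} = \frac{1}{23427 + 910116 - 446472} = \frac{1}{487071}$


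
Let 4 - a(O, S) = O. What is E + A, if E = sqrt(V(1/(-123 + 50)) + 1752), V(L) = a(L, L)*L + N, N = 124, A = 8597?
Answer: 8597 + sqrt(9996911)/73 ≈ 8640.3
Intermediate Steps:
a(O, S) = 4 - O
V(L) = 124 + L*(4 - L) (V(L) = (4 - L)*L + 124 = L*(4 - L) + 124 = 124 + L*(4 - L))
E = sqrt(9996911)/73 (E = sqrt((124 - (-4 + 1/(-123 + 50))/(-123 + 50)) + 1752) = sqrt((124 - 1*(-4 + 1/(-73))/(-73)) + 1752) = sqrt((124 - 1*(-1/73)*(-4 - 1/73)) + 1752) = sqrt((124 - 1*(-1/73)*(-293/73)) + 1752) = sqrt((124 - 293/5329) + 1752) = sqrt(660503/5329 + 1752) = sqrt(9996911/5329) = sqrt(9996911)/73 ≈ 43.312)
E + A = sqrt(9996911)/73 + 8597 = 8597 + sqrt(9996911)/73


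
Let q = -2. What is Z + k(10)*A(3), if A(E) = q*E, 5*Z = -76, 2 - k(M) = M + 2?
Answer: 224/5 ≈ 44.800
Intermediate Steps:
k(M) = -M (k(M) = 2 - (M + 2) = 2 - (2 + M) = 2 + (-2 - M) = -M)
Z = -76/5 (Z = (⅕)*(-76) = -76/5 ≈ -15.200)
A(E) = -2*E
Z + k(10)*A(3) = -76/5 + (-1*10)*(-2*3) = -76/5 - 10*(-6) = -76/5 + 60 = 224/5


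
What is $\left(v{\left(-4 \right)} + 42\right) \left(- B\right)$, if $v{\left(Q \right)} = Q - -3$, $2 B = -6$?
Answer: $123$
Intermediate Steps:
$B = -3$ ($B = \frac{1}{2} \left(-6\right) = -3$)
$v{\left(Q \right)} = 3 + Q$ ($v{\left(Q \right)} = Q + 3 = 3 + Q$)
$\left(v{\left(-4 \right)} + 42\right) \left(- B\right) = \left(\left(3 - 4\right) + 42\right) \left(\left(-1\right) \left(-3\right)\right) = \left(-1 + 42\right) 3 = 41 \cdot 3 = 123$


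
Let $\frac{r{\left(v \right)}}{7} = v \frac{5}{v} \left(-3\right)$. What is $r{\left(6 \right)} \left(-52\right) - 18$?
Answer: $5442$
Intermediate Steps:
$r{\left(v \right)} = -105$ ($r{\left(v \right)} = 7 v \frac{5}{v} \left(-3\right) = 7 \cdot 5 \left(-3\right) = 7 \left(-15\right) = -105$)
$r{\left(6 \right)} \left(-52\right) - 18 = \left(-105\right) \left(-52\right) - 18 = 5460 - 18 = 5442$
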